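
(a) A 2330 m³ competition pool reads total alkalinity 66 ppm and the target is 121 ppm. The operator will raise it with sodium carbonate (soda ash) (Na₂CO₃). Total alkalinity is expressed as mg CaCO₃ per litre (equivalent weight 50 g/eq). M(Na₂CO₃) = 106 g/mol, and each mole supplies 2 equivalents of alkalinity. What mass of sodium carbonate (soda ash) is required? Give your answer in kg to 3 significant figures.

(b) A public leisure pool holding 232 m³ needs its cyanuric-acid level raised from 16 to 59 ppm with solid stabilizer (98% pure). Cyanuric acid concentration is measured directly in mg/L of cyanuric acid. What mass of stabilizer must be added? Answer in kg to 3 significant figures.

(a) Volume: 2330 m³ = 2,330,000 L.
(a) Alkalinity to add: (121 − 66) = 55 mg/L as CaCO₃ × 2,330,000 L = 128,200 g as CaCO₃.
(a) Equivalents: 128,200 g ÷ 50 g/eq = 2563 eq.
(a) Each mole of Na₂CO₃ supplies 2 eq, so 2563 / 2 = 1282 mol.
(a) Mass: 1282 mol × 106 g/mol = 135,800 g.

(b) Volume: 232 m³ = 232,000 L.
(b) CYA to add: (59 − 16) = 43 mg/L × 232,000 L = 9976 g cyanuric acid.
(b) At 98% purity: 9976 / 0.98 = 10,180 g product.

(a) 136 kg; (b) 10.2 kg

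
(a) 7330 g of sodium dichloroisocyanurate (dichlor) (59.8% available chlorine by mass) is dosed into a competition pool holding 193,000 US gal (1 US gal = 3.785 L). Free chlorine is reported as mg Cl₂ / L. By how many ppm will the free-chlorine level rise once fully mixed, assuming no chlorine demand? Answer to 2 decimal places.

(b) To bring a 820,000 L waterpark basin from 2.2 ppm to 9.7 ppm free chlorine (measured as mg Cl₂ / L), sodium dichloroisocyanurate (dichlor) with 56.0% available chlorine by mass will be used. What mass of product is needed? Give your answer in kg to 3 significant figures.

(a) Volume: 193,000 US gal × 3.785 L/gal = 730,505 L.
(a) Available chlorine delivered: 7330 g × 0.598 = 4383 g as Cl₂.
(a) Concentration rise: 4383 g / 730,505 L = 6 mg/L = 6.00 ppm.

(b) Chlorine deficit: 9.7 − 2.2 = 7.5 ppm = 7.5 mg/L as Cl₂.
(b) Cl₂ equivalent needed: 7.5 mg/L × 820,000 L = 6,150,000 mg = 6150 g.
(b) Product at 56.0% available chlorine: 6150 / 0.56 = 10,980 g.

(a) 6.00 ppm; (b) 11.0 kg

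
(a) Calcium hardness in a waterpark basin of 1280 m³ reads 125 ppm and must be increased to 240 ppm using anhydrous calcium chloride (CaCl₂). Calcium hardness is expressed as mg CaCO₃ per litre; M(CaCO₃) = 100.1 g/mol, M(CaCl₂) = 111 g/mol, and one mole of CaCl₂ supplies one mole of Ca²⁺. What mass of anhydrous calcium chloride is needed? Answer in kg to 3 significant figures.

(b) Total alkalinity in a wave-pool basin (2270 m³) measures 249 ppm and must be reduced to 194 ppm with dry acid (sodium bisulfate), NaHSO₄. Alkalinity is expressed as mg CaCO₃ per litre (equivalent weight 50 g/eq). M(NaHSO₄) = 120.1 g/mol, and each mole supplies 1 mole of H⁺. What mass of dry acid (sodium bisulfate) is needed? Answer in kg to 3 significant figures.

(a) Volume: 1280 m³ = 1,280,000 L.
(a) Hardness to add: (240 − 125) = 115 mg/L as CaCO₃ × 1,280,000 L = 147,200 g as CaCO₃.
(a) Moles of Ca²⁺ (1 mol Ca²⁺ ≡ 1 mol CaCO₃): 147,200 / 100.1 g/mol = 1471 mol.
(a) Mass of CaCl₂: 1471 × 111 = 163,200 g.

(b) Volume: 2270 m³ = 2,270,000 L.
(b) Alkalinity to neutralize: (249 − 194) = 55 mg/L as CaCO₃ × 2,270,000 L = 124,800 g as CaCO₃.
(b) Equivalents of H⁺ required: 124,800 ÷ 50 g/eq = 2497 eq = 2497 mol NaHSO₄.
(b) Mass of NaHSO₄: 2497 × 120.1 = 299,900 g.

(a) 163 kg; (b) 300 kg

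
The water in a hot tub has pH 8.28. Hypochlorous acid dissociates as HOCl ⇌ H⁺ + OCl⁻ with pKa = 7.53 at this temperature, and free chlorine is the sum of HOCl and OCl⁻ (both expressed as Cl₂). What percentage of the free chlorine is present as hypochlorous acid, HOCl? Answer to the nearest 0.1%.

15.1%

[OCl⁻]/[HOCl] = 10^(pH − pKa) = 10^(8.28 − 7.53) = 10^0.75 = 5.623.
Fraction as HOCl = 1 / (1 + 5.623) = 0.151.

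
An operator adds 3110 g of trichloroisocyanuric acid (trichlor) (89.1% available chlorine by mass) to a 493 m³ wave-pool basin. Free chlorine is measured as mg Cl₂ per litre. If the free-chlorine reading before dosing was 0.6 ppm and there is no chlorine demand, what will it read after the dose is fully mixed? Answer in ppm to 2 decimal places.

6.22 ppm

Volume: 493 m³ = 493,000 L.
Available chlorine delivered: 3110 g × 0.891 = 2771 g as Cl₂.
Concentration rise: 2771 g / 493,000 L = 5.621 mg/L = 5.62 ppm.
Final FC: 0.6 + 5.62 = 6.22 ppm.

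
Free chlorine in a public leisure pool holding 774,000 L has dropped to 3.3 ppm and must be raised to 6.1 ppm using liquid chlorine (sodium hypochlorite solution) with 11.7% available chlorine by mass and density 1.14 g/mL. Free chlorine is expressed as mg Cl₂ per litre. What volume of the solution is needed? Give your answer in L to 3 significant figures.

16.2 L

Chlorine deficit: 6.1 − 3.3 = 2.8 ppm = 2.8 mg/L as Cl₂.
Cl₂ equivalent needed: 2.8 mg/L × 774,000 L = 2,167,000 mg = 2167 g.
Product at 11.7% available chlorine: 2167 / 0.117 = 18,520 g.
Volume at density 1.14 g/mL: 18,520 g ÷ 1.14 g/mL = 16,250 mL.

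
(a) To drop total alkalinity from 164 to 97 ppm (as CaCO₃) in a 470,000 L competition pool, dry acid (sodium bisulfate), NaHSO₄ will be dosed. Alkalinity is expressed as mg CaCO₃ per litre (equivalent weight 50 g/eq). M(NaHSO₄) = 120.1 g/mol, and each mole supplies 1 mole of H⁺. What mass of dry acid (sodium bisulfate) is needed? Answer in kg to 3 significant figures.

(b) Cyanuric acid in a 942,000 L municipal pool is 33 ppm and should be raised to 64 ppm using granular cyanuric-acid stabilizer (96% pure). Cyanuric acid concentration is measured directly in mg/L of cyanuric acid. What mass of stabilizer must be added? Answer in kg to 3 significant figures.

(a) 75.6 kg; (b) 30.4 kg

(a) Alkalinity to neutralize: (164 − 97) = 67 mg/L as CaCO₃ × 470,000 L = 31,490 g as CaCO₃.
(a) Equivalents of H⁺ required: 31,490 ÷ 50 g/eq = 629.8 eq = 629.8 mol NaHSO₄.
(a) Mass of NaHSO₄: 629.8 × 120.1 = 75,640 g.

(b) CYA to add: (64 − 33) = 31 mg/L × 942,000 L = 29,200 g cyanuric acid.
(b) At 96% purity: 29,200 / 0.96 = 30,420 g product.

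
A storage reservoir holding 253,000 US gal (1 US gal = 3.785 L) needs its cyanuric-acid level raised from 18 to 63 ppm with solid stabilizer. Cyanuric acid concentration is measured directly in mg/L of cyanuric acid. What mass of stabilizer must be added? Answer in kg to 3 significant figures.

43.1 kg

Volume: 253,000 US gal × 3.785 L/gal = 957,605 L.
CYA to add: (63 − 18) = 45 mg/L × 957,605 L = 43,090 g cyanuric acid.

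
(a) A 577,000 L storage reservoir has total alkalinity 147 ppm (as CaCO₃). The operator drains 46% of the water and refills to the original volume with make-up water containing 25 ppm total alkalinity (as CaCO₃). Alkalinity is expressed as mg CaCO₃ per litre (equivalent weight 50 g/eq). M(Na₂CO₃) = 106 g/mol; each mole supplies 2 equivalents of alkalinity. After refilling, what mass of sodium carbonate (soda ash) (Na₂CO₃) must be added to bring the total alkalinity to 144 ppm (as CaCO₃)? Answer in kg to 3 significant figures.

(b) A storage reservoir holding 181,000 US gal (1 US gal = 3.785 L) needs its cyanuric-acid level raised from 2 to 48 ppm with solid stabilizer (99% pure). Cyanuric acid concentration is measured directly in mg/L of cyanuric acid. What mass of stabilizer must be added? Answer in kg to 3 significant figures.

(a) 32.5 kg; (b) 31.8 kg

(a) After draining 46% and refilling: 147 × 0.54 + 25 × 0.46 = 90.88 ppm.
(a) Deficit to target: 144 − 90.88 = 53.12 mg/L.
(a) As CaCO₃: 53.12 mg/L × 577,000 L = 30,650 g; ÷ 50 g/eq ÷ 2 = 306.5 mol Na₂CO₃.
(a) Mass: 306.5 × 106 = 32,490 g.

(b) Volume: 181,000 US gal × 3.785 L/gal = 685,085 L.
(b) CYA to add: (48 − 2) = 46 mg/L × 685,085 L = 31,510 g cyanuric acid.
(b) At 99% purity: 31,510 / 0.99 = 31,830 g product.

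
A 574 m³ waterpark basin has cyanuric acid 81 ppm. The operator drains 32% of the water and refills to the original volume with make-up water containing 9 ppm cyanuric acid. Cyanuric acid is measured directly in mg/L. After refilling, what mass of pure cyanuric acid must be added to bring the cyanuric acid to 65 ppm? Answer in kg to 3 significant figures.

Volume: 574 m³ = 574,000 L.
After draining 32% and refilling: 81 × 0.68 + 9 × 0.32 = 57.96 ppm.
Deficit to target: 65 − 57.96 = 7.04 mg/L.
Mass: 7.04 mg/L × 574,000 L = 4041 g cyanuric acid.

4.04 kg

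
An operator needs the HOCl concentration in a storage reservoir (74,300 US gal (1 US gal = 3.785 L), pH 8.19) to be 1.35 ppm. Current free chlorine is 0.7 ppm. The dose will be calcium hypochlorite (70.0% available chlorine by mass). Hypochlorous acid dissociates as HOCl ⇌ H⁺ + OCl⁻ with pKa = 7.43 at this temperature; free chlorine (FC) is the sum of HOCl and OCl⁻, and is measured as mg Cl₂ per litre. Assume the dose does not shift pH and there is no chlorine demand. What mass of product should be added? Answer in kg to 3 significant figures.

Volume: 74,300 US gal × 3.785 L/gal = 281,226 L.
[OCl⁻]/[HOCl] = 10^(pH − pKa) = 10^(8.19 − 7.43) = 5.754; fraction as HOCl = 1/(1 + 5.754) = 0.1481.
Free chlorine required for 1.35 ppm HOCl: 1.35 / 0.1481 = 9.118 ppm.
FC to add: 9.118 − 0.7 = 8.418 mg/L as Cl₂.
Cl₂ equivalent: 8.418 mg/L × 281,226 L = 2367 g.
Product at 70.0% available Cl: 2367 / 0.7 = 3382 g.

3.38 kg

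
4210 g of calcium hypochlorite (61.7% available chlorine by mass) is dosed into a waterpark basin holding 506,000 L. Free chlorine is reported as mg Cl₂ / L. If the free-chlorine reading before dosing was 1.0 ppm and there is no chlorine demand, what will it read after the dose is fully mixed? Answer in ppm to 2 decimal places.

6.13 ppm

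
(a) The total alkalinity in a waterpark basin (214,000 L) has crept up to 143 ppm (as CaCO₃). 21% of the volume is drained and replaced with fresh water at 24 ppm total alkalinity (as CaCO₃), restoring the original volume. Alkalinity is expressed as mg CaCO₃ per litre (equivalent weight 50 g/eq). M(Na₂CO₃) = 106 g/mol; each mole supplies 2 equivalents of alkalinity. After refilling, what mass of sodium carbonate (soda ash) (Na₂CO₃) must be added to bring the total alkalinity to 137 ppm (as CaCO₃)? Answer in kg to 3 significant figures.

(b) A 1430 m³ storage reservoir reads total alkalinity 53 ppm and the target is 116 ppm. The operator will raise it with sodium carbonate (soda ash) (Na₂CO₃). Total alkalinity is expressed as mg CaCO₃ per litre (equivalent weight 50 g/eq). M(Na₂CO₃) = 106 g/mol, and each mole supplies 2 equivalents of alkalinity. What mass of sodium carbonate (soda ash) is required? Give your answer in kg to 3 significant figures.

(a) 4.31 kg; (b) 95.5 kg

(a) After draining 21% and refilling: 143 × 0.79 + 24 × 0.21 = 118.01 ppm.
(a) Deficit to target: 137 − 118.01 = 18.99 mg/L.
(a) As CaCO₃: 18.99 mg/L × 214,000 L = 4064 g; ÷ 50 g/eq ÷ 2 = 40.64 mol Na₂CO₃.
(a) Mass: 40.64 × 106 = 4308 g.

(b) Volume: 1430 m³ = 1,430,000 L.
(b) Alkalinity to add: (116 − 53) = 63 mg/L as CaCO₃ × 1,430,000 L = 90,090 g as CaCO₃.
(b) Equivalents: 90,090 g ÷ 50 g/eq = 1802 eq.
(b) Each mole of Na₂CO₃ supplies 2 eq, so 1802 / 2 = 900.9 mol.
(b) Mass: 900.9 mol × 106 g/mol = 95,500 g.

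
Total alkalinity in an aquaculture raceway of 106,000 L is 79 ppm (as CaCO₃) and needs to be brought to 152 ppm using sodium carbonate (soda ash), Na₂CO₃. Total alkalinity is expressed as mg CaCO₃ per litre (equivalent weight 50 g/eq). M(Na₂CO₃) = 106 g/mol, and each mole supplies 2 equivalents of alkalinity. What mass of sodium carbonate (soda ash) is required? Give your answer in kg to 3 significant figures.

8.20 kg

Alkalinity to add: (152 − 79) = 73 mg/L as CaCO₃ × 106,000 L = 7738 g as CaCO₃.
Equivalents: 7738 g ÷ 50 g/eq = 154.8 eq.
Each mole of Na₂CO₃ supplies 2 eq, so 154.8 / 2 = 77.38 mol.
Mass: 77.38 mol × 106 g/mol = 8202 g.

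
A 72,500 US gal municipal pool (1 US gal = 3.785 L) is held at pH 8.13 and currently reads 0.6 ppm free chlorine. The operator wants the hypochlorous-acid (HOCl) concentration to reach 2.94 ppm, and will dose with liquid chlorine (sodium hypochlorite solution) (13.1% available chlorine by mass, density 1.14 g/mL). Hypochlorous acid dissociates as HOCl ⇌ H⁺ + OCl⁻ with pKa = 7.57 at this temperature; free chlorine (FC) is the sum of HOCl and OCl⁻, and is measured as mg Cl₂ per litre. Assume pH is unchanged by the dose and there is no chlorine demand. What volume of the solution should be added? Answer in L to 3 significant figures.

Volume: 72,500 US gal × 3.785 L/gal = 274,412 L.
[OCl⁻]/[HOCl] = 10^(pH − pKa) = 10^(8.13 − 7.57) = 3.631; fraction as HOCl = 1/(1 + 3.631) = 0.2159.
Free chlorine required for 2.94 ppm HOCl: 2.94 / 0.2159 = 13.61 ppm.
FC to add: 13.61 − 0.6 = 13.01 mg/L as Cl₂.
Cl₂ equivalent: 13.01 mg/L × 274,412 L = 3571 g.
Product at 13.1% available Cl: 3571 / 0.131 = 27,260 g.
Volume: 27,260 g ÷ 1.14 g/mL = 23,910 mL.

23.9 L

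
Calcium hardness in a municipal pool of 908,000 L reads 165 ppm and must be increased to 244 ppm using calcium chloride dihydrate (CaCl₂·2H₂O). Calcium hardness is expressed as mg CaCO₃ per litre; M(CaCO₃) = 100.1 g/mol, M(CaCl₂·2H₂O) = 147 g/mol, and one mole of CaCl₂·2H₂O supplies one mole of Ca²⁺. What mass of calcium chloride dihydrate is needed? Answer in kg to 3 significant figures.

105 kg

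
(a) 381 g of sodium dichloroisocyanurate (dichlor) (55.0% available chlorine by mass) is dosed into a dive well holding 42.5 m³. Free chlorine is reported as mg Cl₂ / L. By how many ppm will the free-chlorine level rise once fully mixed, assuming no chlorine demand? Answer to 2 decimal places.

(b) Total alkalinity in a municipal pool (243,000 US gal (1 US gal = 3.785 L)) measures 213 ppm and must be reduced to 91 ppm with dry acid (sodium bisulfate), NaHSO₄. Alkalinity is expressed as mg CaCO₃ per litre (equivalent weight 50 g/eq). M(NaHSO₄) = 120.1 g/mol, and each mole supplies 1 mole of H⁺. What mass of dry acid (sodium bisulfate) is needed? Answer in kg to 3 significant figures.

(a) Volume: 42.5 m³ = 42,500 L.
(a) Available chlorine delivered: 381 g × 0.55 = 209.6 g as Cl₂.
(a) Concentration rise: 209.6 g / 42,500 L = 4.931 mg/L = 4.93 ppm.

(b) Volume: 243,000 US gal × 3.785 L/gal = 919,755 L.
(b) Alkalinity to neutralize: (213 − 91) = 122 mg/L as CaCO₃ × 919,755 L = 112,200 g as CaCO₃.
(b) Equivalents of H⁺ required: 112,200 ÷ 50 g/eq = 2244 eq = 2244 mol NaHSO₄.
(b) Mass of NaHSO₄: 2244 × 120.1 = 269,500 g.

(a) 4.93 ppm; (b) 270 kg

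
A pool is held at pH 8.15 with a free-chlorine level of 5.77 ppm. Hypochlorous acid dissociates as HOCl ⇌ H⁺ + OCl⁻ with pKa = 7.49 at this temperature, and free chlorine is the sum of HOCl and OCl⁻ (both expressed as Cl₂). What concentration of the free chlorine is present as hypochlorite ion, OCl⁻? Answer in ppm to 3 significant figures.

4.73 ppm

[OCl⁻]/[HOCl] = 10^(pH − pKa) = 10^(8.15 − 7.49) = 10^0.66 = 4.571.
Fraction as HOCl = 1 / (1 + 4.571) = 0.1795.
OCl⁻ = (1 − 0.1795) × 5.77 ppm = 4.734 ppm.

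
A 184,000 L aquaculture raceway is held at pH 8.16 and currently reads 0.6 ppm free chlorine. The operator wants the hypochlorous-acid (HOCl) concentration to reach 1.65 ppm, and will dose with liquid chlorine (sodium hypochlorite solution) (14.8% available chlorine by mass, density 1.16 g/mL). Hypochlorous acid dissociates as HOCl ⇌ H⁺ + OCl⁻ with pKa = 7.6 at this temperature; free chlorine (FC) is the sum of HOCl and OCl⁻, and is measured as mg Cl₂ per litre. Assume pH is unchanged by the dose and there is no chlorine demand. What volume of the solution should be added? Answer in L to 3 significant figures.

[OCl⁻]/[HOCl] = 10^(pH − pKa) = 10^(8.16 − 7.6) = 3.631; fraction as HOCl = 1/(1 + 3.631) = 0.2159.
Free chlorine required for 1.65 ppm HOCl: 1.65 / 0.2159 = 7.641 ppm.
FC to add: 7.641 − 0.6 = 7.041 mg/L as Cl₂.
Cl₂ equivalent: 7.041 mg/L × 184,000 L = 1296 g.
Product at 14.8% available Cl: 1296 / 0.148 = 8753 g.
Volume: 8753 g ÷ 1.16 g/mL = 7546 mL.

7.55 L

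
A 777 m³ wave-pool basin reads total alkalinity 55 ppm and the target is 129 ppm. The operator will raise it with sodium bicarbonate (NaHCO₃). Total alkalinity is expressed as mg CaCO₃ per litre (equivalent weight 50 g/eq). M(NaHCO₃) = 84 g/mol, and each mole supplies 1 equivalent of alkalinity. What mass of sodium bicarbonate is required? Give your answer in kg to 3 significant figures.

Volume: 777 m³ = 777,000 L.
Alkalinity to add: (129 − 55) = 74 mg/L as CaCO₃ × 777,000 L = 57,500 g as CaCO₃.
Equivalents: 57,500 g ÷ 50 g/eq = 1150 eq.
NaHCO₃ supplies 1 eq per mole → 1150 mol.
Mass: 1150 mol × 84 g/mol = 96,600 g.

96.6 kg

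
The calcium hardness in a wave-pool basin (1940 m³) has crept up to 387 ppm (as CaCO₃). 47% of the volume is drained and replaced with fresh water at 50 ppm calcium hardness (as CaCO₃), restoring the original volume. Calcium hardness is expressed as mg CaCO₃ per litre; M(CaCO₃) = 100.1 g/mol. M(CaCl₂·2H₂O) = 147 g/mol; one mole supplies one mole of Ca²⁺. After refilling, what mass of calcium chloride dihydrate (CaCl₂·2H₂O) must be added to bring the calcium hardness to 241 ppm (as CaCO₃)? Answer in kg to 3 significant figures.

35.3 kg

Volume: 1940 m³ = 1,940,000 L.
After draining 47% and refilling: 387 × 0.53 + 50 × 0.47 = 228.61 ppm.
Deficit to target: 241 − 228.61 = 12.39 mg/L.
As CaCO₃: 12.39 mg/L × 1,940,000 L = 24,040 g; ÷ 100.1 = 240.1 mol Ca²⁺.
Mass: 240.1 × 147 = 35,300 g.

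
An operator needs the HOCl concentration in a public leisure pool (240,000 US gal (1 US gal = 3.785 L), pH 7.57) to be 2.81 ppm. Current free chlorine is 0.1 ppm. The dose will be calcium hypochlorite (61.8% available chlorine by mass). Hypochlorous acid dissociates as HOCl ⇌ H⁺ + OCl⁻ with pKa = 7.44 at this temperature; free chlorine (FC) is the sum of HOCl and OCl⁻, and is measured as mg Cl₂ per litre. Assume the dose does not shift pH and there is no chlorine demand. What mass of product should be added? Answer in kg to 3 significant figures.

9.56 kg

Volume: 240,000 US gal × 3.785 L/gal = 908,400 L.
[OCl⁻]/[HOCl] = 10^(pH − pKa) = 10^(7.57 − 7.44) = 1.349; fraction as HOCl = 1/(1 + 1.349) = 0.4257.
Free chlorine required for 2.81 ppm HOCl: 2.81 / 0.4257 = 6.601 ppm.
FC to add: 6.601 − 0.1 = 6.501 mg/L as Cl₂.
Cl₂ equivalent: 6.501 mg/L × 908,400 L = 5905 g.
Product at 61.8% available Cl: 5905 / 0.618 = 9555 g.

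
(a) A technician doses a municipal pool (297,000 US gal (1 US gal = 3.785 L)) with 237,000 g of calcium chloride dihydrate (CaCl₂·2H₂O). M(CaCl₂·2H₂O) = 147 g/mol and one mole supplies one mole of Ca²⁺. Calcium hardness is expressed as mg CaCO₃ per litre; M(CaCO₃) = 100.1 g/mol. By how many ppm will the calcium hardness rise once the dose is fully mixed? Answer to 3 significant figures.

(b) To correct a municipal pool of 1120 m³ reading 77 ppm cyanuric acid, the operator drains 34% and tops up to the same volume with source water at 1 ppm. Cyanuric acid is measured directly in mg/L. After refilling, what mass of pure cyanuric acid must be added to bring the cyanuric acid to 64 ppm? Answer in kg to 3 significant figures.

(a) 144 ppm; (b) 14.4 kg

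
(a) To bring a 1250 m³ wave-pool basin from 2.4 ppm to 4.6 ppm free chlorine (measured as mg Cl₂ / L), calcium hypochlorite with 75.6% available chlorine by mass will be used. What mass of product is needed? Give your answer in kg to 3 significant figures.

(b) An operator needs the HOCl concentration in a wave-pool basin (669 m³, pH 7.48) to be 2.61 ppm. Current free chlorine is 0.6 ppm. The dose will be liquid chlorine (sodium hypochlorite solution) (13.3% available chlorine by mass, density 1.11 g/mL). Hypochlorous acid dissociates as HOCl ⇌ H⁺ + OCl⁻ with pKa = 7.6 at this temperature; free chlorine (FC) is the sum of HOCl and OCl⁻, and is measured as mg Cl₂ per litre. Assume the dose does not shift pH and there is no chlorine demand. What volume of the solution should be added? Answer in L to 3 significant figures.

(a) Volume: 1250 m³ = 1,250,000 L.
(a) Chlorine deficit: 4.6 − 2.4 = 2.2 ppm = 2.2 mg/L as Cl₂.
(a) Cl₂ equivalent needed: 2.2 mg/L × 1,250,000 L = 2,750,000 mg = 2750 g.
(a) Product at 75.6% available chlorine: 2750 / 0.756 = 3638 g.

(b) Volume: 669 m³ = 669,000 L.
(b) [OCl⁻]/[HOCl] = 10^(pH − pKa) = 10^(7.48 − 7.6) = 0.7586; fraction as HOCl = 1/(1 + 0.7586) = 0.5686.
(b) Free chlorine required for 2.61 ppm HOCl: 2.61 / 0.5686 = 4.59 ppm.
(b) FC to add: 4.59 − 0.6 = 3.99 mg/L as Cl₂.
(b) Cl₂ equivalent: 3.99 mg/L × 669,000 L = 2669 g.
(b) Product at 13.3% available Cl: 2669 / 0.133 = 20,070 g.
(b) Volume: 20,070 g ÷ 1.11 g/mL = 18,080 mL.

(a) 3.64 kg; (b) 18.1 L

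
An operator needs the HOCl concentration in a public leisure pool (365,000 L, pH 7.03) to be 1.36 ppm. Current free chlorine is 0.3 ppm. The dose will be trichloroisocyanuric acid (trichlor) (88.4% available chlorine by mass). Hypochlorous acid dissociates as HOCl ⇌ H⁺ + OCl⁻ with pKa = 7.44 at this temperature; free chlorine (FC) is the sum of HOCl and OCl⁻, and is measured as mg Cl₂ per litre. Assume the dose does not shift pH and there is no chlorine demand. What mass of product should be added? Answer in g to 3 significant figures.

656 g

[OCl⁻]/[HOCl] = 10^(pH − pKa) = 10^(7.03 − 7.44) = 0.389; fraction as HOCl = 1/(1 + 0.389) = 0.7199.
Free chlorine required for 1.36 ppm HOCl: 1.36 / 0.7199 = 1.889 ppm.
FC to add: 1.889 − 0.3 = 1.589 mg/L as Cl₂.
Cl₂ equivalent: 1.589 mg/L × 365,000 L = 580 g.
Product at 88.4% available Cl: 580 / 0.884 = 656.1 g.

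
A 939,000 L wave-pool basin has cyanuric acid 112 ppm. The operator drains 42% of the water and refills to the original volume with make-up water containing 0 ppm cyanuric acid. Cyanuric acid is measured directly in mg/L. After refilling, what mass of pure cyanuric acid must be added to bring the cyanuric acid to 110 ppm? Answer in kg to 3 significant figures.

After draining 42% and refilling: 112 × 0.58 + 0 × 0.42 = 64.96 ppm.
Deficit to target: 110 − 64.96 = 45.04 mg/L.
Mass: 45.04 mg/L × 939,000 L = 42,290 g cyanuric acid.

42.3 kg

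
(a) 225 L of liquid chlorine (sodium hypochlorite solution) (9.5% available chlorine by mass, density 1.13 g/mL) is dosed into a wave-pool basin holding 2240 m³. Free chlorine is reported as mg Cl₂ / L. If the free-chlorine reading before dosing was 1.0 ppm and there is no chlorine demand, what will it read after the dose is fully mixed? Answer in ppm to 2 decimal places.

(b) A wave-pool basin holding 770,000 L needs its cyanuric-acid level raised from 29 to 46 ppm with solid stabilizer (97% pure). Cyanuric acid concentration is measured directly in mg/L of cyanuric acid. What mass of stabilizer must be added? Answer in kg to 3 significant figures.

(a) Volume: 2240 m³ = 2,240,000 L.
(a) Mass of solution: 225 L × 1000 mL/L × 1.13 g/mL = 254,200 g.
(a) Available chlorine delivered: 254,200 g × 0.095 = 24,150 g as Cl₂.
(a) Concentration rise: 24,150 g / 2,240,000 L = 10.78 mg/L = 10.78 ppm.
(a) Final FC: 1.0 + 10.78 = 11.78 ppm.

(b) CYA to add: (46 − 29) = 17 mg/L × 770,000 L = 13,090 g cyanuric acid.
(b) At 97% purity: 13,090 / 0.97 = 13,490 g product.

(a) 11.78 ppm; (b) 13.5 kg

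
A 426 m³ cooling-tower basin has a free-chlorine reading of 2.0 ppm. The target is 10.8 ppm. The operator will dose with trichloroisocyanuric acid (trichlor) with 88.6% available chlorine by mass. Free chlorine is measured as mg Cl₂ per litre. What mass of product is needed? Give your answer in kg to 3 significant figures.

Volume: 426 m³ = 426,000 L.
Chlorine deficit: 10.8 − 2.0 = 8.8 ppm = 8.8 mg/L as Cl₂.
Cl₂ equivalent needed: 8.8 mg/L × 426,000 L = 3,749,000 mg = 3749 g.
Product at 88.6% available chlorine: 3749 / 0.886 = 4231 g.

4.23 kg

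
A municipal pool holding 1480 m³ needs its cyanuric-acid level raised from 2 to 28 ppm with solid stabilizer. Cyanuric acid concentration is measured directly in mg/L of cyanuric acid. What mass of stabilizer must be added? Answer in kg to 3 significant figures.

Volume: 1480 m³ = 1,480,000 L.
CYA to add: (28 − 2) = 26 mg/L × 1,480,000 L = 38,480 g cyanuric acid.

38.5 kg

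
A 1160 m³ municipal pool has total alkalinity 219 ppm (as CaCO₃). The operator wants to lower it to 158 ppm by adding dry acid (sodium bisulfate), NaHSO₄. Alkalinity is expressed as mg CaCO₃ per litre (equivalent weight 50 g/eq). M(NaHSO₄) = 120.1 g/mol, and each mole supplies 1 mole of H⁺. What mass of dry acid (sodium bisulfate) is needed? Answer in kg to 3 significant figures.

Volume: 1160 m³ = 1,160,000 L.
Alkalinity to neutralize: (219 − 158) = 61 mg/L as CaCO₃ × 1,160,000 L = 70,760 g as CaCO₃.
Equivalents of H⁺ required: 70,760 ÷ 50 g/eq = 1415 eq = 1415 mol NaHSO₄.
Mass of NaHSO₄: 1415 × 120.1 = 170,000 g.

170 kg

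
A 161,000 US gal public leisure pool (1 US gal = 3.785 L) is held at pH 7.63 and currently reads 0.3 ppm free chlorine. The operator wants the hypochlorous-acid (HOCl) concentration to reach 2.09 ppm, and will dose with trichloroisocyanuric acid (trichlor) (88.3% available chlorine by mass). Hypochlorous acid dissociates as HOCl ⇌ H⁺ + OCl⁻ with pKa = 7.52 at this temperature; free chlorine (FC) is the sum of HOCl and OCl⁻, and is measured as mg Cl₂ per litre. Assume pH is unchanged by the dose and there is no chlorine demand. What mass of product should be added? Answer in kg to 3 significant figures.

3.09 kg

Volume: 161,000 US gal × 3.785 L/gal = 609,385 L.
[OCl⁻]/[HOCl] = 10^(pH − pKa) = 10^(7.63 − 7.52) = 1.288; fraction as HOCl = 1/(1 + 1.288) = 0.437.
Free chlorine required for 2.09 ppm HOCl: 2.09 / 0.437 = 4.782 ppm.
FC to add: 4.782 − 0.3 = 4.482 mg/L as Cl₂.
Cl₂ equivalent: 4.482 mg/L × 609,385 L = 2732 g.
Product at 88.3% available Cl: 2732 / 0.883 = 3093 g.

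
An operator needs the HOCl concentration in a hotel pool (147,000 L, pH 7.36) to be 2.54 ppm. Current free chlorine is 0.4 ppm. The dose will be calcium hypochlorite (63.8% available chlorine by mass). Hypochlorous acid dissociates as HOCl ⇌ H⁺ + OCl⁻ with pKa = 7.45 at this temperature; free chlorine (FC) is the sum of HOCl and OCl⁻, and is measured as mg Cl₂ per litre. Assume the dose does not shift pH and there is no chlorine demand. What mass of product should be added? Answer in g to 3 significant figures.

969 g

[OCl⁻]/[HOCl] = 10^(pH − pKa) = 10^(7.36 − 7.45) = 0.8128; fraction as HOCl = 1/(1 + 0.8128) = 0.5516.
Free chlorine required for 2.54 ppm HOCl: 2.54 / 0.5516 = 4.605 ppm.
FC to add: 4.605 − 0.4 = 4.205 mg/L as Cl₂.
Cl₂ equivalent: 4.205 mg/L × 147,000 L = 618.1 g.
Product at 63.8% available Cl: 618.1 / 0.638 = 968.8 g.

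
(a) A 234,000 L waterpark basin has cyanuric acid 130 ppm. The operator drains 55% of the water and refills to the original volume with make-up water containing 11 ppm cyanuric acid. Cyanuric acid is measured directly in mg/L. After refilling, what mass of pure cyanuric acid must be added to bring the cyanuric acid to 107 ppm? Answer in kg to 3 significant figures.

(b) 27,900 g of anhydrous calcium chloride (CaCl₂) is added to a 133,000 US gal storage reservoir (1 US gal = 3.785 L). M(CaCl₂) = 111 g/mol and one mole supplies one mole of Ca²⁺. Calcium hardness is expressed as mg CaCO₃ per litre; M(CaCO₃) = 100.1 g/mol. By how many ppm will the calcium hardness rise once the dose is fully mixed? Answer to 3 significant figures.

(a) 9.93 kg; (b) 50.0 ppm

(a) After draining 55% and refilling: 130 × 0.45 + 11 × 0.55 = 64.55 ppm.
(a) Deficit to target: 107 − 64.55 = 42.45 mg/L.
(a) Mass: 42.45 mg/L × 234,000 L = 9933 g cyanuric acid.

(b) Volume: 133,000 US gal × 3.785 L/gal = 503,405 L.
(b) Moles of Ca²⁺: 27,900 g ÷ 111 g/mol = 251.4 mol.
(b) As CaCO₃: 251.4 mol × 100.1 g/mol = 25,160 g.
(b) Rise: 25,160 g / 503,405 L × 1000 = 49.98 mg/L.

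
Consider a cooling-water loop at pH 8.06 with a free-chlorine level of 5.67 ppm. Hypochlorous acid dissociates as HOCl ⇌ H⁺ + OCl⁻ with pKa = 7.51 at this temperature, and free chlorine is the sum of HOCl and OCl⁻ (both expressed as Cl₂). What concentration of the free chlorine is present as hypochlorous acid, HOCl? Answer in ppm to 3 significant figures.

1.25 ppm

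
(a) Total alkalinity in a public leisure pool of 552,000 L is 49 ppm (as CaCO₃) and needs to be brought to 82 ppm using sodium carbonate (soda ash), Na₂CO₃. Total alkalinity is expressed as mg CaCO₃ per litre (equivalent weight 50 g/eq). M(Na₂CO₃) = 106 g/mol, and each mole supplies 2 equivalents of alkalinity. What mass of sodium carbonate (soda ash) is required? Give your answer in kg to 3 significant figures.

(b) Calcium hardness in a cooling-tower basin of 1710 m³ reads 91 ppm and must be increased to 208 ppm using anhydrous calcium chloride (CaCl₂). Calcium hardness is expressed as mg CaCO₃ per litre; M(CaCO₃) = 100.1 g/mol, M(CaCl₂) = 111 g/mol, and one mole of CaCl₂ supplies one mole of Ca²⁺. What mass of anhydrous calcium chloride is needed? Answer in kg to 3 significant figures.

(a) 19.3 kg; (b) 222 kg

(a) Alkalinity to add: (82 − 49) = 33 mg/L as CaCO₃ × 552,000 L = 18,220 g as CaCO₃.
(a) Equivalents: 18,220 g ÷ 50 g/eq = 364.3 eq.
(a) Each mole of Na₂CO₃ supplies 2 eq, so 364.3 / 2 = 182.2 mol.
(a) Mass: 182.2 mol × 106 g/mol = 19,310 g.

(b) Volume: 1710 m³ = 1,710,000 L.
(b) Hardness to add: (208 − 91) = 117 mg/L as CaCO₃ × 1,710,000 L = 200,100 g as CaCO₃.
(b) Moles of Ca²⁺ (1 mol Ca²⁺ ≡ 1 mol CaCO₃): 200,100 / 100.1 g/mol = 1999 mol.
(b) Mass of CaCl₂: 1999 × 111 = 221,900 g.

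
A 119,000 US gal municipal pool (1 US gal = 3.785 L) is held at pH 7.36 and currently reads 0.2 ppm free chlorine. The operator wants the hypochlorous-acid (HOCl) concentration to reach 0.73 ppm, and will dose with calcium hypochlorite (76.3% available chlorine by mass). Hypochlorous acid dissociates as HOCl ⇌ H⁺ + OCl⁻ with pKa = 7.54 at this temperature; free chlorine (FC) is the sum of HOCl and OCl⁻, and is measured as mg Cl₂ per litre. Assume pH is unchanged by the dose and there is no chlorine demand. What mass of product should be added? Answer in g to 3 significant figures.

598 g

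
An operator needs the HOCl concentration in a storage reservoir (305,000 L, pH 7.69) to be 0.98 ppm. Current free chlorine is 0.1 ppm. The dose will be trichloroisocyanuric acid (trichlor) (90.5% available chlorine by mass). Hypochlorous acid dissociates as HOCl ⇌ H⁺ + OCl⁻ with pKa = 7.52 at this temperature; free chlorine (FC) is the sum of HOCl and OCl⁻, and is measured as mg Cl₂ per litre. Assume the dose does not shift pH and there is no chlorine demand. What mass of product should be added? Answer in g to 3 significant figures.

785 g

[OCl⁻]/[HOCl] = 10^(pH − pKa) = 10^(7.69 − 7.52) = 1.479; fraction as HOCl = 1/(1 + 1.479) = 0.4034.
Free chlorine required for 0.98 ppm HOCl: 0.98 / 0.4034 = 2.43 ppm.
FC to add: 2.43 − 0.1 = 2.33 mg/L as Cl₂.
Cl₂ equivalent: 2.33 mg/L × 305,000 L = 710.5 g.
Product at 90.5% available Cl: 710.5 / 0.905 = 785.1 g.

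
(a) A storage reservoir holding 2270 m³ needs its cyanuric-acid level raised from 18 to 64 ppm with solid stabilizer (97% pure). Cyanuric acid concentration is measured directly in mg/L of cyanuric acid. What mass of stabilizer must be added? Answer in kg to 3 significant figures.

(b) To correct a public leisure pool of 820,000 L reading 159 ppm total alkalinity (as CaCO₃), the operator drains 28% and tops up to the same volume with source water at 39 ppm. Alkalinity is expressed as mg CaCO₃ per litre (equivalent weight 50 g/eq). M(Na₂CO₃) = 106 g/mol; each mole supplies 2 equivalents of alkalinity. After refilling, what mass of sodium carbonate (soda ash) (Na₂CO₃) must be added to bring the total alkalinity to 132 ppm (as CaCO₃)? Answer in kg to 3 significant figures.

(a) 108 kg; (b) 5.74 kg

(a) Volume: 2270 m³ = 2,270,000 L.
(a) CYA to add: (64 − 18) = 46 mg/L × 2,270,000 L = 104,400 g cyanuric acid.
(a) At 97% purity: 104,400 / 0.97 = 107,600 g product.

(b) After draining 28% and refilling: 159 × 0.72 + 39 × 0.28 = 125.4 ppm.
(b) Deficit to target: 132 − 125.4 = 6.6 mg/L.
(b) As CaCO₃: 6.6 mg/L × 820,000 L = 5412 g; ÷ 50 g/eq ÷ 2 = 54.12 mol Na₂CO₃.
(b) Mass: 54.12 × 106 = 5737 g.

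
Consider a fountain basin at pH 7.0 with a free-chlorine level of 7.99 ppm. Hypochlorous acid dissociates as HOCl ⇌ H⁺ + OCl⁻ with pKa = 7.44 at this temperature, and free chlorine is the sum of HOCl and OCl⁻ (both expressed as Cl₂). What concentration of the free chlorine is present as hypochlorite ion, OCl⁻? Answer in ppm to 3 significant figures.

[OCl⁻]/[HOCl] = 10^(pH − pKa) = 10^(7.0 − 7.44) = 10^-0.44 = 0.3631.
Fraction as HOCl = 1 / (1 + 0.3631) = 0.7336.
OCl⁻ = (1 − 0.7336) × 7.99 ppm = 2.128 ppm.

2.13 ppm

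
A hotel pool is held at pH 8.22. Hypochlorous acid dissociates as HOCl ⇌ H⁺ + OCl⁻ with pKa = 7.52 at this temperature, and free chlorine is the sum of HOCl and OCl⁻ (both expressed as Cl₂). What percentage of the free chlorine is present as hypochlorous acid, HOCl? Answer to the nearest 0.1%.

16.6%

[OCl⁻]/[HOCl] = 10^(pH − pKa) = 10^(8.22 − 7.52) = 10^0.70 = 5.012.
Fraction as HOCl = 1 / (1 + 5.012) = 0.1663.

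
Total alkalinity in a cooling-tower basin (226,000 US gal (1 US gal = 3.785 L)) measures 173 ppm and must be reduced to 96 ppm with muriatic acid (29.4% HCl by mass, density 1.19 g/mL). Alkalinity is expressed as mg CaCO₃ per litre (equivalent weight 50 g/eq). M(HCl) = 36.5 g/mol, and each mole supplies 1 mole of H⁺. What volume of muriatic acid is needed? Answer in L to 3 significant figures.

Volume: 226,000 US gal × 3.785 L/gal = 855,410 L.
Alkalinity to neutralize: (173 − 96) = 77 mg/L as CaCO₃ × 855,410 L = 65,870 g as CaCO₃.
Equivalents of H⁺ required: 65,870 ÷ 50 g/eq = 1317 eq = 1317 mol HCl.
Mass of HCl: 1317 × 36.5 = 48,080 g.
Mass of 29.4% solution: 48,080 / 0.294 = 163,500 g.
Volume: 163,500 g ÷ 1.19 g/mL = 137,400 mL.

137 L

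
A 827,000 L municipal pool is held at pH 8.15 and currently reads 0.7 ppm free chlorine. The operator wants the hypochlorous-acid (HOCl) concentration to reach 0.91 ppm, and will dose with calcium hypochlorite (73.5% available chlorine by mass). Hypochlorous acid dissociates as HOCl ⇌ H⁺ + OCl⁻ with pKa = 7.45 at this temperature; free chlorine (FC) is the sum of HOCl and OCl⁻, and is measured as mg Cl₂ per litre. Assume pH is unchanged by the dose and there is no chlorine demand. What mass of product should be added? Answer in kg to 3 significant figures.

[OCl⁻]/[HOCl] = 10^(pH − pKa) = 10^(8.15 − 7.45) = 5.012; fraction as HOCl = 1/(1 + 5.012) = 0.1663.
Free chlorine required for 0.91 ppm HOCl: 0.91 / 0.1663 = 5.471 ppm.
FC to add: 5.471 − 0.7 = 4.771 mg/L as Cl₂.
Cl₂ equivalent: 4.771 mg/L × 827,000 L = 3945 g.
Product at 73.5% available Cl: 3945 / 0.735 = 5368 g.

5.37 kg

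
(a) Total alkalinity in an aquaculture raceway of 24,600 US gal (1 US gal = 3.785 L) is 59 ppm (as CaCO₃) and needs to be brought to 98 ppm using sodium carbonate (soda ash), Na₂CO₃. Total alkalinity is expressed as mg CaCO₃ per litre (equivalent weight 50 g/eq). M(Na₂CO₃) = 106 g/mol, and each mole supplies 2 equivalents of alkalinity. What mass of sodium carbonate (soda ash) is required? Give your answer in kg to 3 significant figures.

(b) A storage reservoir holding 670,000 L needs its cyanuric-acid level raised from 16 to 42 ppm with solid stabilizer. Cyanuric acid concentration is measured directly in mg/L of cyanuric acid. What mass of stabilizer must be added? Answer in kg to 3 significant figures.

(a) 3.85 kg; (b) 17.4 kg

(a) Volume: 24,600 US gal × 3.785 L/gal = 93,111 L.
(a) Alkalinity to add: (98 − 59) = 39 mg/L as CaCO₃ × 93,111 L = 3631 g as CaCO₃.
(a) Equivalents: 3631 g ÷ 50 g/eq = 72.63 eq.
(a) Each mole of Na₂CO₃ supplies 2 eq, so 72.63 / 2 = 36.31 mol.
(a) Mass: 36.31 mol × 106 g/mol = 3849 g.

(b) CYA to add: (42 − 16) = 26 mg/L × 670,000 L = 17,420 g cyanuric acid.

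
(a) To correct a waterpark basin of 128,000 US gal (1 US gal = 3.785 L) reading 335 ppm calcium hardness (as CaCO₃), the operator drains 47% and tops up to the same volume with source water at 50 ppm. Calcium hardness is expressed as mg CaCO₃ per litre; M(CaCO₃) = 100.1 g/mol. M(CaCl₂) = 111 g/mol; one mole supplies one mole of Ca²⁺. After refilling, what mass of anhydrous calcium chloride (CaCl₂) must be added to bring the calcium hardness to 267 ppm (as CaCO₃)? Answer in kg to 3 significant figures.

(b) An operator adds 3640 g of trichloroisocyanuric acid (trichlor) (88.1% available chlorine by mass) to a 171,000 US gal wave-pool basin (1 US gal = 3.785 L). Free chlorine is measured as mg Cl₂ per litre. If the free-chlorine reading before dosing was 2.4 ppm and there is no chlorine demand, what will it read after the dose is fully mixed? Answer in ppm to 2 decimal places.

(a) Volume: 128,000 US gal × 3.785 L/gal = 484,480 L.
(a) After draining 47% and refilling: 335 × 0.53 + 50 × 0.47 = 201.05 ppm.
(a) Deficit to target: 267 − 201.05 = 65.95 mg/L.
(a) As CaCO₃: 65.95 mg/L × 484,480 L = 31,950 g; ÷ 100.1 = 319.2 mol Ca²⁺.
(a) Mass: 319.2 × 111 = 35,430 g.

(b) Volume: 171,000 US gal × 3.785 L/gal = 647,235 L.
(b) Available chlorine delivered: 3640 g × 0.881 = 3207 g as Cl₂.
(b) Concentration rise: 3207 g / 647,235 L = 4.955 mg/L = 4.95 ppm.
(b) Final FC: 2.4 + 4.95 = 7.35 ppm.

(a) 35.4 kg; (b) 7.35 ppm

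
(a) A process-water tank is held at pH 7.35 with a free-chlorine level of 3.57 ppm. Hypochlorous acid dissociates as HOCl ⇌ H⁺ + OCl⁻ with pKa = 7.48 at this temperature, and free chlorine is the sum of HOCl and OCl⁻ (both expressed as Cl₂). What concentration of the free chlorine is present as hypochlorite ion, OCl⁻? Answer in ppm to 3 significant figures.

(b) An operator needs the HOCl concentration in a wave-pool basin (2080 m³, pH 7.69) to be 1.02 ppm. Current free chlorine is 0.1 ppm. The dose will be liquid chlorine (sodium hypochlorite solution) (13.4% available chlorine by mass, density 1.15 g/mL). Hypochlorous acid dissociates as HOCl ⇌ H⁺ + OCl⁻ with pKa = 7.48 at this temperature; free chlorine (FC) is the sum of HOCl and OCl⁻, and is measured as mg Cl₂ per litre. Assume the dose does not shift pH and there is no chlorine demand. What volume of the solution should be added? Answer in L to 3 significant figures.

(a) 1.52 ppm; (b) 34.7 L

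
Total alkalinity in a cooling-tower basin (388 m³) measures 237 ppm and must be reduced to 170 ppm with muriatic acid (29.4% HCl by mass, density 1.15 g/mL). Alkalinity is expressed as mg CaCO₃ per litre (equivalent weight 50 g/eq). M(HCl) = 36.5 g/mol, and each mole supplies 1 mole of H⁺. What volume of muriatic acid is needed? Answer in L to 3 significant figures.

56.1 L

Volume: 388 m³ = 388,000 L.
Alkalinity to neutralize: (237 − 170) = 67 mg/L as CaCO₃ × 388,000 L = 26,000 g as CaCO₃.
Equivalents of H⁺ required: 26,000 ÷ 50 g/eq = 519.9 eq = 519.9 mol HCl.
Mass of HCl: 519.9 × 36.5 = 18,980 g.
Mass of 29.4% solution: 18,980 / 0.294 = 64,550 g.
Volume: 64,550 g ÷ 1.15 g/mL = 56,130 mL.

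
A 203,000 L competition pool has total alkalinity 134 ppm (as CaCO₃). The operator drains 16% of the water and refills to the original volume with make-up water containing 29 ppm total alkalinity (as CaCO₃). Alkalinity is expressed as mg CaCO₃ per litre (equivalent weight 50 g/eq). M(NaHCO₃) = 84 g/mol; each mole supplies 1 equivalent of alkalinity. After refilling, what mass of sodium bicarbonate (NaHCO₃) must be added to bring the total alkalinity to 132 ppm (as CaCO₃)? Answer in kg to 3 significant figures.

5.05 kg

After draining 16% and refilling: 134 × 0.84 + 29 × 0.16 = 117.2 ppm.
Deficit to target: 132 − 117.2 = 14.8 mg/L.
As CaCO₃: 14.8 mg/L × 203,000 L = 3004 g; ÷ 50 g/eq ÷ 1 = 60.09 mol NaHCO₃.
Mass: 60.09 × 84 = 5047 g.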